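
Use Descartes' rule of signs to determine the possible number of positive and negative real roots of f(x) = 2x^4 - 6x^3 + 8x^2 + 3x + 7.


Descartes' rule of signs:

For positive roots, count sign changes in f(x) = 2x^4 - 6x^3 + 8x^2 + 3x + 7:
Signs of coefficients: +, -, +, +, +
Number of sign changes: 2
Possible positive real roots: 2, 0

For negative roots, examine f(-x) = 2x^4 + 6x^3 + 8x^2 - 3x + 7:
Signs of coefficients: +, +, +, -, +
Number of sign changes: 2
Possible negative real roots: 2, 0

Positive roots: 2 or 0; Negative roots: 2 or 0


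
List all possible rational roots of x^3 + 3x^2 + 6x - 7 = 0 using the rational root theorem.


Rational root theorem: possible roots are ±p/q where:
  p divides the constant term (-7): p ∈ {1, 7}
  q divides the leading coefficient (1): q ∈ {1}

All possible rational roots: -7, -1, 1, 7

-7, -1, 1, 7


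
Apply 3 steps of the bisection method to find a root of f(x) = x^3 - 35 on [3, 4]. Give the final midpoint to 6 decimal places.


f(x) = x^3 - 35
f(3) = -8 < 0
f(4) = 29 > 0

Step 1: midpoint = (3.000000 + 4.000000)/2 = 3.500000
  f(3.500000) = 7.875000
  f(mid) > 0, so root is in [3.000000, 3.500000]

Step 2: midpoint = (3.000000 + 3.500000)/2 = 3.250000
  f(3.250000) = -0.671875
  f(mid) < 0, so root is in [3.250000, 3.500000]

Step 3: midpoint = (3.250000 + 3.500000)/2 = 3.375000
  f(3.375000) = 3.443359
  f(mid) > 0, so root is in [3.250000, 3.375000]

midpoint = 3.375000


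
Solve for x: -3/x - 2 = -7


Subtract -2 from both sides: -3/x = -5
Multiply both sides by x: -3 = -5 * x
Divide by -5: x = 3/5

x = 3/5


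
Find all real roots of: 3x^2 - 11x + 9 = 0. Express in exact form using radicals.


Using the quadratic formula: x = (-b ± sqrt(b^2 - 4ac)) / (2a)
Here a = 3, b = -11, c = 9
Discriminant = b^2 - 4ac = (-11)^2 - 4(3)(9) = 121 - 108 = 13
Since discriminant = 13 > 0, there are two real roots.
x = (11 ± sqrt(13)) / 6
Numerically: x ≈ 2.4343 or x ≈ 1.2324

x = (11 + sqrt(13)) / 6 or x = (11 - sqrt(13)) / 6


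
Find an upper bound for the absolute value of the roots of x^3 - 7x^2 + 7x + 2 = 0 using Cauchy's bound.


Cauchy's bound: all roots r satisfy |r| <= 1 + max(|a_i/a_n|) for i = 0,...,n-1
where a_n is the leading coefficient.

Coefficients: [1, -7, 7, 2]
Leading coefficient a_n = 1
Ratios |a_i/a_n|: 7, 7, 2
Maximum ratio: 7
Cauchy's bound: |r| <= 1 + 7 = 8

Upper bound = 8


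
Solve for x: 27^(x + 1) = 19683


Express both sides with the same base.
19683 = 27^3
Since the bases match, equate exponents: x + 1 = 3
So x = 3 - (1) = 2

x = 2


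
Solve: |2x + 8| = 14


An absolute value equation |expr| = 14 gives two cases:
Case 1: 2x + 8 = 14
  2x = 6, so x = 3
Case 2: 2x + 8 = -14
  2x = -22, so x = -11

x = -11, x = 3


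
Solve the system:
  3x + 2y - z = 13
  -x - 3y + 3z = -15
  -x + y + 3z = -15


Using Cramer's rule. Expand each determinant along the first row.
D  = 3*[(-3)*3 - 3*1] - 2*[(-1)*3 - 3*(-1)] + (-1)*[(-1)*1 - (-3)*(-1)]
  = 3*(-12) - 2*(0) + (-1)*(-4) = -32
Dx = 13*[(-3)*3 - 3*1] - 2*[(-15)*3 - 3*(-15)] + (-1)*[(-15)*1 - (-3)*(-15)]
  = 13*(-12) - 2*(0) + (-1)*(-60) = -96
Dy = 3*[(-15)*3 - 3*(-15)] - 13*[(-1)*3 - 3*(-1)] + (-1)*[(-1)*(-15) - (-15)*(-1)]
  = 3*(0) - 13*(0) + (-1)*(0) = 0
Dz = 3*[(-3)*(-15) - (-15)*1] - 2*[(-1)*(-15) - (-15)*(-1)] + 13*[(-1)*1 - (-3)*(-1)]
  = 3*(60) - 2*(0) + 13*(-4) = 128
x = Dx/D = -96/-32 = 3, y = Dy/D = 0/-32 = 0, z = Dz/D = 128/-32 = -4
Check eq1: (3)(3) + (2)(0) + (-1)(-4) = 13 = 13 ✓
Check eq2: (-1)(3) + (-3)(0) + (3)(-4) = -15 = -15 ✓
Check eq3: (-1)(3) + (1)(0) + (3)(-4) = -15 = -15 ✓

x = 3, y = 0, z = -4


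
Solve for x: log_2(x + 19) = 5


Convert to exponential form: x + 19 = 2^5 = 32
x = 32 - 19 = 13
Check: log_2(13 + 19) = log_2(32) = log_2(32) = 5 ✓

x = 13


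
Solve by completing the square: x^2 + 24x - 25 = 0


Start: x^2 + 24x - 25 = 0
Move constant: x^2 + 24x = 25
Half of 24 is 12, squared is 144
Add 144 to both sides: x^2 + 24x + 144 = 169
(x + 12)^2 = 169
x + 12 = ±13
x = -12 + 13 = 1 or x = -12 - 13 = -25

x = -25, x = 1


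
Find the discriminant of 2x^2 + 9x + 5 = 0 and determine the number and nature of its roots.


For ax^2 + bx + c = 0, discriminant D = b^2 - 4ac
Here a = 2, b = 9, c = 5
D = (9)^2 - 4(2)(5) = 81 - 40 = 41

D = 41 > 0 but not a perfect square
The equation has 2 distinct real irrational roots.

Discriminant = 41, 2 distinct real irrational roots


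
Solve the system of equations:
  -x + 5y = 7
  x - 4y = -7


Using Cramer's rule:
Determinant D = (-1)(-4) - (1)(5) = 4 - 5 = -1
Dx = (7)(-4) - (-7)(5) = -28 + 35 = 7
Dy = (-1)(-7) - (1)(7) = 7 - 7 = 0
x = Dx/D = 7/-1 = -7
y = Dy/D = 0/-1 = 0

x = -7, y = 0


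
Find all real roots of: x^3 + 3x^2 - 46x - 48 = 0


Let p(x) = x^3 + 3x^2 - 46x - 48. By the rational root theorem (leading coefficient 1), any rational root is an integer divisor of 48: try ±1, ±2, ... in turn.
Test x = 1: value = -90 ≠ 0.
Test x = -1: value = 0 ✓, so (x + 1) is a factor.
Synthetic division by (x + 1): bring down 1; 1(-1) + 3 = 2; 2(-1) - 46 = -48; (-48)(-1) - 48 = 0 → quotient x^2 + 2x - 48, remainder 0.
Solve the quadratic x^2 + 2x - 48 = 0: discriminant = 2^2 - 4(1)(-48) = 4 + 192 = 196.
sqrt(196) = 14, so x = (-2 ± 14)/2: x = 6 or x = -8.

x = -8, x = -1, x = 6


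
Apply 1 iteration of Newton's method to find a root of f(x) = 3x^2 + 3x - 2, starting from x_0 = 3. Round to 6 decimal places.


Newton's method: x_(n+1) = x_n - f(x_n)/f'(x_n)
f(x) = 3x^2 + 3x - 2
f'(x) = 6x + 3

Iteration 1:
  f(3.000000) = 34.000000
  f'(3.000000) = 21.000000
  x_1 = 3.000000 - (34.000000)/(21.000000) = 1.380952

x_1 = 1.380952


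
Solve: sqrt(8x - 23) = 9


Square both sides: 8x - 23 = 9^2 = 81
8x = 81 + 23 = 104
x = 13
Check: sqrt(8*13 - 23) = sqrt(81) = 9 ✓

x = 13


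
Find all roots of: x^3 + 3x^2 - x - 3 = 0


Let p(x) = x^3 + 3x^2 - x - 3. By the rational root theorem (leading coefficient 1), any rational root is an integer divisor of 3: try ±1, ±2, ... in turn.
Test x = 1: value = 0 ✓, so (x - 1) is a factor.
Synthetic division by (x - 1): bring down 1; 1(1) + 3 = 4; 4(1) - 1 = 3; 3(1) - 3 = 0 → quotient x^2 + 4x + 3, remainder 0.
Solve the quadratic x^2 + 4x + 3 = 0: discriminant = 4^2 - 4(1)(3) = 16 - 12 = 4.
sqrt(4) = 2, so x = (-4 ± 2)/2: x = -1 or x = -3.
Collecting all roots found:

x = -3, x = -1, x = 1


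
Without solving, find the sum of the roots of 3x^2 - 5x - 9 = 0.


By Vieta's formulas for ax^2 + bx + c = 0:
  Sum of roots = -b/a
  Product of roots = c/a

Here a = 3, b = -5, c = -9
Sum = -(-5)/3 = 5/3
Product = -9/3 = -3

Sum = 5/3


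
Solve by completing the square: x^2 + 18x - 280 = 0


Start: x^2 + 18x - 280 = 0
Move constant: x^2 + 18x = 280
Half of 18 is 9, squared is 81
Add 81 to both sides: x^2 + 18x + 81 = 361
(x + 9)^2 = 361
x + 9 = ±19
x = -9 + 19 = 10 or x = -9 - 19 = -28

x = -28, x = 10


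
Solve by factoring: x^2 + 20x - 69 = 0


We need two numbers that multiply to -69 and add to 20.
Those numbers are 23 and -3 (since 23 * (-3) = -69 and 23 + (-3) = 20).
So x^2 + 20x - 69 = (x + 23)(x - 3) = 0
Setting each factor to zero: x = -23 or x = 3

x = -23, x = 3


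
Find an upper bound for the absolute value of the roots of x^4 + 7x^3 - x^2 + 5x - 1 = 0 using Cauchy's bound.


Cauchy's bound: all roots r satisfy |r| <= 1 + max(|a_i/a_n|) for i = 0,...,n-1
where a_n is the leading coefficient.

Coefficients: [1, 7, -1, 5, -1]
Leading coefficient a_n = 1
Ratios |a_i/a_n|: 7, 1, 5, 1
Maximum ratio: 7
Cauchy's bound: |r| <= 1 + 7 = 8

Upper bound = 8


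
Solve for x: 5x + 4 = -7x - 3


Starting with: 5x + 4 = -7x - 3
Move all x terms to left: (5 + 7)x = -3 - 4
Simplify: 12x = -7
Divide both sides by 12: x = -7/12

x = -7/12


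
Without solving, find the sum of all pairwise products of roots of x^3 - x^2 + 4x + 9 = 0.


By Vieta's formulas for x^3 + bx^2 + cx + d = 0:
  r1 + r2 + r3 = -b/a = 1
  r1*r2 + r1*r3 + r2*r3 = c/a = 4
  r1*r2*r3 = -d/a = -9


Sum of pairwise products = 4


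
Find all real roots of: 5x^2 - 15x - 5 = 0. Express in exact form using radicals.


Using the quadratic formula: x = (-b ± sqrt(b^2 - 4ac)) / (2a)
Here a = 5, b = -15, c = -5
Discriminant = b^2 - 4ac = (-15)^2 - 4(5)(-5) = 225 + 100 = 325
Since discriminant = 325 > 0, there are two real roots.
x = (15 ± 5*sqrt(13)) / 10
Simplifying: x = (3 ± sqrt(13)) / 2
Numerically: x ≈ 3.3028 or x ≈ -0.3028

x = (3 + sqrt(13)) / 2 or x = (3 - sqrt(13)) / 2


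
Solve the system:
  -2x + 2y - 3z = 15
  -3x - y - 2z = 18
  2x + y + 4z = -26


Using Cramer's rule. Expand each determinant along the first row.
D  = (-2)*[(-1)*4 - (-2)*1] - 2*[(-3)*4 - (-2)*2] + (-3)*[(-3)*1 - (-1)*2]
  = (-2)*(-2) - 2*(-8) + (-3)*(-1) = 23
Dx = 15*[(-1)*4 - (-2)*1] - 2*[18*4 - (-2)*(-26)] + (-3)*[18*1 - (-1)*(-26)]
  = 15*(-2) - 2*(20) + (-3)*(-8) = -46
Dy = (-2)*[18*4 - (-2)*(-26)] - 15*[(-3)*4 - (-2)*2] + (-3)*[(-3)*(-26) - 18*2]
  = (-2)*(20) - 15*(-8) + (-3)*(42) = -46
Dz = (-2)*[(-1)*(-26) - 18*1] - 2*[(-3)*(-26) - 18*2] + 15*[(-3)*1 - (-1)*2]
  = (-2)*(8) - 2*(42) + 15*(-1) = -115
x = Dx/D = -46/23 = -2, y = Dy/D = -46/23 = -2, z = Dz/D = -115/23 = -5
Check eq1: (-2)(-2) + (2)(-2) + (-3)(-5) = 15 = 15 ✓
Check eq2: (-3)(-2) + (-1)(-2) + (-2)(-5) = 18 = 18 ✓
Check eq3: (2)(-2) + (1)(-2) + (4)(-5) = -26 = -26 ✓

x = -2, y = -2, z = -5


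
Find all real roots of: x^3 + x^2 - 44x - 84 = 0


Let p(x) = x^3 + x^2 - 44x - 84. By the rational root theorem (leading coefficient 1), any rational root is an integer divisor of 84: try ±1, ±2, ... in turn.
Test x = 1: value = -126 ≠ 0.
Test x = -1: value = -40 ≠ 0.
Test x = 2: value = -160 ≠ 0.
Test x = -2: value = 0 ✓, so (x + 2) is a factor.
Synthetic division by (x + 2): bring down 1; 1(-2) + 1 = -1; (-1)(-2) - 44 = -42; (-42)(-2) - 84 = 0 → quotient x^2 - x - 42, remainder 0.
Solve the quadratic x^2 - x - 42 = 0: discriminant = (-1)^2 - 4(1)(-42) = 1 + 168 = 169.
sqrt(169) = 13, so x = (1 ± 13)/2: x = 7 or x = -6.

x = -6, x = -2, x = 7


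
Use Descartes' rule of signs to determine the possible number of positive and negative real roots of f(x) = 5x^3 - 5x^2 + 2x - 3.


Descartes' rule of signs:

For positive roots, count sign changes in f(x) = 5x^3 - 5x^2 + 2x - 3:
Signs of coefficients: +, -, +, -
Number of sign changes: 3
Possible positive real roots: 3, 1

For negative roots, examine f(-x) = -5x^3 - 5x^2 - 2x - 3:
Signs of coefficients: -, -, -, -
Number of sign changes: 0
Possible negative real roots: 0

Positive roots: 3 or 1; Negative roots: 0


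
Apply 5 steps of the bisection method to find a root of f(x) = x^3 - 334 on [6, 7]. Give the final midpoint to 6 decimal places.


f(x) = x^3 - 334
f(6) = -118 < 0
f(7) = 9 > 0

Step 1: midpoint = (6.000000 + 7.000000)/2 = 6.500000
  f(6.500000) = -59.375000
  f(mid) < 0, so root is in [6.500000, 7.000000]

Step 2: midpoint = (6.500000 + 7.000000)/2 = 6.750000
  f(6.750000) = -26.453125
  f(mid) < 0, so root is in [6.750000, 7.000000]

Step 3: midpoint = (6.750000 + 7.000000)/2 = 6.875000
  f(6.875000) = -9.048828
  f(mid) < 0, so root is in [6.875000, 7.000000]

Step 4: midpoint = (6.875000 + 7.000000)/2 = 6.937500
  f(6.937500) = -0.105713
  f(mid) < 0, so root is in [6.937500, 7.000000]

Step 5: midpoint = (6.937500 + 7.000000)/2 = 6.968750
  f(6.968750) = 4.426727
  f(mid) > 0, so root is in [6.937500, 6.968750]

midpoint = 6.968750


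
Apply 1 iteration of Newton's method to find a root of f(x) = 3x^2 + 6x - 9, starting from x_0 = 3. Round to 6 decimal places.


Newton's method: x_(n+1) = x_n - f(x_n)/f'(x_n)
f(x) = 3x^2 + 6x - 9
f'(x) = 6x + 6

Iteration 1:
  f(3.000000) = 36.000000
  f'(3.000000) = 24.000000
  x_1 = 3.000000 - (36.000000)/(24.000000) = 1.500000

x_1 = 1.500000


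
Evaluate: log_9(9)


We need the exponent such that 9^? = 9
9^1 = 9
Therefore log_9(9) = 1

1


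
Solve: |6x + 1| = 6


An absolute value equation |expr| = 6 gives two cases:
Case 1: 6x + 1 = 6
  6x = 5, so x = 5/6
Case 2: 6x + 1 = -6
  6x = -7, so x = -7/6

x = -7/6, x = 5/6


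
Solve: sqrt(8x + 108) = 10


Square both sides: 8x + 108 = 10^2 = 100
8x = 100 - 108 = -8
x = -1
Check: sqrt(8*(-1) + 108) = sqrt(100) = 10 ✓

x = -1


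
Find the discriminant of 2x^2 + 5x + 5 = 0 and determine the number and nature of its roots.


For ax^2 + bx + c = 0, discriminant D = b^2 - 4ac
Here a = 2, b = 5, c = 5
D = (5)^2 - 4(2)(5) = 25 - 40 = -15

D = -15 < 0
The equation has no real roots (2 complex conjugate roots).

Discriminant = -15, no real roots (2 complex conjugate roots)


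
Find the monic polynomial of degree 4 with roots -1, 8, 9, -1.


A monic polynomial with roots -1, 8, 9, -1 is:
p(x) = (x + 1)(x - 8)(x - 9)(x + 1)
After multiplying by (x + 1): x + 1
After multiplying by (x - 8): x^2 - 7x - 8
After multiplying by (x - 9): x^3 - 16x^2 + 55x + 72
After multiplying by (x + 1): x^4 - 15x^3 + 39x^2 + 127x + 72

x^4 - 15x^3 + 39x^2 + 127x + 72


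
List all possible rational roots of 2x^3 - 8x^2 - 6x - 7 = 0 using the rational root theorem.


Rational root theorem: possible roots are ±p/q where:
  p divides the constant term (-7): p ∈ {1, 7}
  q divides the leading coefficient (2): q ∈ {1, 2}

All possible rational roots: -7, -7/2, -1, -1/2, 1/2, 1, 7/2, 7

-7, -7/2, -1, -1/2, 1/2, 1, 7/2, 7


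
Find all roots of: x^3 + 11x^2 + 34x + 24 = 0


Let p(x) = x^3 + 11x^2 + 34x + 24. By the rational root theorem (leading coefficient 1), any rational root is an integer divisor of 24: try ±1, ±2, ... in turn.
Test x = 1: value = 70 ≠ 0.
Test x = -1: value = 0 ✓, so (x + 1) is a factor.
Synthetic division by (x + 1): bring down 1; 1(-1) + 11 = 10; 10(-1) + 34 = 24; 24(-1) + 24 = 0 → quotient x^2 + 10x + 24, remainder 0.
Solve the quadratic x^2 + 10x + 24 = 0: discriminant = 10^2 - 4(1)(24) = 100 - 96 = 4.
sqrt(4) = 2, so x = (-10 ± 2)/2: x = -4 or x = -6.
Collecting all roots found:

x = -6, x = -4, x = -1


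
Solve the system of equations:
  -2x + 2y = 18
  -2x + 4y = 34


Using Cramer's rule:
Determinant D = (-2)(4) - (-2)(2) = -8 + 4 = -4
Dx = (18)(4) - (34)(2) = 72 - 68 = 4
Dy = (-2)(34) - (-2)(18) = -68 + 36 = -32
x = Dx/D = 4/-4 = -1
y = Dy/D = -32/-4 = 8

x = -1, y = 8


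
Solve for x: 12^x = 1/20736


Express both sides with the same base.
1/20736 = 12^(-4)
Since the bases match: x = -4

x = -4


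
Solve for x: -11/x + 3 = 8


Subtract 3 from both sides: -11/x = 5
Multiply both sides by x: -11 = 5 * x
Divide by 5: x = -11/5

x = -11/5


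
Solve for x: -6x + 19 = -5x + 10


Starting with: -6x + 19 = -5x + 10
Move all x terms to left: (-6 + 5)x = 10 - 19
Simplify: -x = -9
Divide both sides by -1: x = 9

x = 9


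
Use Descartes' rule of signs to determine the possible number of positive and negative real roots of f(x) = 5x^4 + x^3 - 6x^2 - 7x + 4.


Descartes' rule of signs:

For positive roots, count sign changes in f(x) = 5x^4 + x^3 - 6x^2 - 7x + 4:
Signs of coefficients: +, +, -, -, +
Number of sign changes: 2
Possible positive real roots: 2, 0

For negative roots, examine f(-x) = 5x^4 - x^3 - 6x^2 + 7x + 4:
Signs of coefficients: +, -, -, +, +
Number of sign changes: 2
Possible negative real roots: 2, 0

Positive roots: 2 or 0; Negative roots: 2 or 0


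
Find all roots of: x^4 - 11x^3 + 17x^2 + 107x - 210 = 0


Let p(x) = x^4 - 11x^3 + 17x^2 + 107x - 210. By the rational root theorem (leading coefficient 1), any rational root is an integer divisor of 210: try ±1, ±2, ... in turn.
Test x = 1: value = -96 ≠ 0.
Test x = -1: value = -288 ≠ 0.
Test x = 2: value = 0 ✓, so (x - 2) is a factor.
Synthetic division by (x - 2): bring down 1; 1(2) - 11 = -9; (-9)(2) + 17 = -1; (-1)(2) + 107 = 105; 105(2) - 210 = 0 → quotient x^3 - 9x^2 - x + 105, remainder 0.
Continue with the quotient x^3 - 9x^2 - x + 105 (candidates must divide 105).
Test x = 3: value = 48 ≠ 0.
Test x = -3: value = 0 ✓, so (x + 3) is a factor.
Synthetic division by (x + 3): bring down 1; 1(-3) - 9 = -12; (-12)(-3) - 1 = 35; 35(-3) + 105 = 0 → quotient x^2 - 12x + 35, remainder 0.
Solve the quadratic x^2 - 12x + 35 = 0: discriminant = (-12)^2 - 4(1)(35) = 144 - 140 = 4.
sqrt(4) = 2, so x = (12 ± 2)/2: x = 7 or x = 5.
Collecting all roots found:

x = -3, x = 2, x = 5, x = 7


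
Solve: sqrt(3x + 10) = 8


Square both sides: 3x + 10 = 8^2 = 64
3x = 64 - 10 = 54
x = 18
Check: sqrt(3*18 + 10) = sqrt(64) = 8 ✓

x = 18


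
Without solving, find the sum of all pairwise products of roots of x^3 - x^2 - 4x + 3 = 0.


By Vieta's formulas for x^3 + bx^2 + cx + d = 0:
  r1 + r2 + r3 = -b/a = 1
  r1*r2 + r1*r3 + r2*r3 = c/a = -4
  r1*r2*r3 = -d/a = -3


Sum of pairwise products = -4


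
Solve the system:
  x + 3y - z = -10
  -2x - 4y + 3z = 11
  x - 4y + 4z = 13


Using Cramer's rule. Expand each determinant along the first row.
D  = 1*[(-4)*4 - 3*(-4)] - 3*[(-2)*4 - 3*1] + (-1)*[(-2)*(-4) - (-4)*1]
  = 1*(-4) - 3*(-11) + (-1)*(12) = 17
Dx = (-10)*[(-4)*4 - 3*(-4)] - 3*[11*4 - 3*13] + (-1)*[11*(-4) - (-4)*13]
  = (-10)*(-4) - 3*(5) + (-1)*(8) = 17
Dy = 1*[11*4 - 3*13] - (-10)*[(-2)*4 - 3*1] + (-1)*[(-2)*13 - 11*1]
  = 1*(5) - (-10)*(-11) + (-1)*(-37) = -68
Dz = 1*[(-4)*13 - 11*(-4)] - 3*[(-2)*13 - 11*1] + (-10)*[(-2)*(-4) - (-4)*1]
  = 1*(-8) - 3*(-37) + (-10)*(12) = -17
x = Dx/D = 17/17 = 1, y = Dy/D = -68/17 = -4, z = Dz/D = -17/17 = -1
Check eq1: (1)(1) + (3)(-4) + (-1)(-1) = -10 = -10 ✓
Check eq2: (-2)(1) + (-4)(-4) + (3)(-1) = 11 = 11 ✓
Check eq3: (1)(1) + (-4)(-4) + (4)(-1) = 13 = 13 ✓

x = 1, y = -4, z = -1


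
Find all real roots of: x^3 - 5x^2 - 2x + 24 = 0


Let p(x) = x^3 - 5x^2 - 2x + 24. By the rational root theorem (leading coefficient 1), any rational root is an integer divisor of 24: try ±1, ±2, ... in turn.
Test x = 1: value = 18 ≠ 0.
Test x = -1: value = 20 ≠ 0.
Test x = 2: value = 8 ≠ 0.
Test x = -2: value = 0 ✓, so (x + 2) is a factor.
Synthetic division by (x + 2): bring down 1; 1(-2) - 5 = -7; (-7)(-2) - 2 = 12; 12(-2) + 24 = 0 → quotient x^2 - 7x + 12, remainder 0.
Solve the quadratic x^2 - 7x + 12 = 0: discriminant = (-7)^2 - 4(1)(12) = 49 - 48 = 1.
sqrt(1) = 1, so x = (7 ± 1)/2: x = 4 or x = 3.

x = -2, x = 3, x = 4


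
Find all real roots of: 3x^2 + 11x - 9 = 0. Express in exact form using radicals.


Using the quadratic formula: x = (-b ± sqrt(b^2 - 4ac)) / (2a)
Here a = 3, b = 11, c = -9
Discriminant = b^2 - 4ac = 11^2 - 4(3)(-9) = 121 + 108 = 229
Since discriminant = 229 > 0, there are two real roots.
x = (-11 ± sqrt(229)) / 6
Numerically: x ≈ 0.6888 or x ≈ -4.3555

x = (-11 + sqrt(229)) / 6 or x = (-11 - sqrt(229)) / 6


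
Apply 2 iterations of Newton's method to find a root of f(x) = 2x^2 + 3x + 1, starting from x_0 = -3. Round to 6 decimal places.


Newton's method: x_(n+1) = x_n - f(x_n)/f'(x_n)
f(x) = 2x^2 + 3x + 1
f'(x) = 4x + 3

Iteration 1:
  f(-3.000000) = 10.000000
  f'(-3.000000) = -9.000000
  x_1 = -3.000000 - (10.000000)/(-9.000000) = -1.888889

Iteration 2:
  f(-1.888889) = 2.469136
  f'(-1.888889) = -4.555556
  x_2 = -1.888889 - (2.469136)/(-4.555556) = -1.346883

x_2 = -1.346883


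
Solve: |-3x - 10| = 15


An absolute value equation |expr| = 15 gives two cases:
Case 1: -3x - 10 = 15
  -3x = 25, so x = -25/3
Case 2: -3x - 10 = -15
  -3x = -5, so x = 5/3

x = -25/3, x = 5/3


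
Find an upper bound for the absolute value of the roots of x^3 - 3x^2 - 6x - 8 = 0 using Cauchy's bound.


Cauchy's bound: all roots r satisfy |r| <= 1 + max(|a_i/a_n|) for i = 0,...,n-1
where a_n is the leading coefficient.

Coefficients: [1, -3, -6, -8]
Leading coefficient a_n = 1
Ratios |a_i/a_n|: 3, 6, 8
Maximum ratio: 8
Cauchy's bound: |r| <= 1 + 8 = 9

Upper bound = 9


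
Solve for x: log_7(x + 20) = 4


Convert to exponential form: x + 20 = 7^4 = 2401
x = 2401 - 20 = 2381
Check: log_7(2381 + 20) = log_7(2401) = log_7(2401) = 4 ✓

x = 2381


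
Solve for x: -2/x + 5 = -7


Subtract 5 from both sides: -2/x = -12
Multiply both sides by x: -2 = -12 * x
Divide by -12: x = 1/6

x = 1/6


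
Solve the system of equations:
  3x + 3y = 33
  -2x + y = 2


Using Cramer's rule:
Determinant D = (3)(1) - (-2)(3) = 3 + 6 = 9
Dx = (33)(1) - (2)(3) = 33 - 6 = 27
Dy = (3)(2) - (-2)(33) = 6 + 66 = 72
x = Dx/D = 27/9 = 3
y = Dy/D = 72/9 = 8

x = 3, y = 8


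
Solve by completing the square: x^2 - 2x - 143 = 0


Start: x^2 - 2x - 143 = 0
Move constant: x^2 - 2x = 143
Half of -2 is -1, squared is 1
Add 1 to both sides: x^2 - 2x + 1 = 144
(x - 1)^2 = 144
x - 1 = ±12
x = 1 + 12 = 13 or x = 1 - 12 = -11

x = -11, x = 13


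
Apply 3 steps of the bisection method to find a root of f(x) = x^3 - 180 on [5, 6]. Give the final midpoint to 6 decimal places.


f(x) = x^3 - 180
f(5) = -55 < 0
f(6) = 36 > 0

Step 1: midpoint = (5.000000 + 6.000000)/2 = 5.500000
  f(5.500000) = -13.625000
  f(mid) < 0, so root is in [5.500000, 6.000000]

Step 2: midpoint = (5.500000 + 6.000000)/2 = 5.750000
  f(5.750000) = 10.109375
  f(mid) > 0, so root is in [5.500000, 5.750000]

Step 3: midpoint = (5.500000 + 5.750000)/2 = 5.625000
  f(5.625000) = -2.021484
  f(mid) < 0, so root is in [5.625000, 5.750000]

midpoint = 5.625000


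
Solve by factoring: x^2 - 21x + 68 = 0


We need two numbers that multiply to 68 and add to -21.
Those numbers are -17 and -4 (since (-17) * (-4) = 68 and (-17) + (-4) = -21).
So x^2 - 21x + 68 = (x - 17)(x - 4) = 0
Setting each factor to zero: x = 17 or x = 4

x = 4, x = 17


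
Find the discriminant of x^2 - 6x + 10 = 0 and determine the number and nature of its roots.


For ax^2 + bx + c = 0, discriminant D = b^2 - 4ac
Here a = 1, b = -6, c = 10
D = (-6)^2 - 4(1)(10) = 36 - 40 = -4

D = -4 < 0
The equation has no real roots (2 complex conjugate roots).

Discriminant = -4, no real roots (2 complex conjugate roots)


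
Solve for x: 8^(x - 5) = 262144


Express both sides with the same base.
262144 = 8^6
Since the bases match, equate exponents: x - 5 = 6
So x = 6 - (-5) = 11

x = 11


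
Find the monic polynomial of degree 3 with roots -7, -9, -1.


A monic polynomial with roots -7, -9, -1 is:
p(x) = (x + 7)(x + 9)(x + 1)
After multiplying by (x + 7): x + 7
After multiplying by (x + 9): x^2 + 16x + 63
After multiplying by (x + 1): x^3 + 17x^2 + 79x + 63

x^3 + 17x^2 + 79x + 63


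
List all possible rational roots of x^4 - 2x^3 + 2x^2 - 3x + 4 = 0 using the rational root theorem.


Rational root theorem: possible roots are ±p/q where:
  p divides the constant term (4): p ∈ {1, 2, 4}
  q divides the leading coefficient (1): q ∈ {1}

All possible rational roots: -4, -2, -1, 1, 2, 4

-4, -2, -1, 1, 2, 4


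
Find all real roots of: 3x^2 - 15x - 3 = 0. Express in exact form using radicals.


Using the quadratic formula: x = (-b ± sqrt(b^2 - 4ac)) / (2a)
Here a = 3, b = -15, c = -3
Discriminant = b^2 - 4ac = (-15)^2 - 4(3)(-3) = 225 + 36 = 261
Since discriminant = 261 > 0, there are two real roots.
x = (15 ± 3*sqrt(29)) / 6
Simplifying: x = (5 ± sqrt(29)) / 2
Numerically: x ≈ 5.1926 or x ≈ -0.1926

x = (5 + sqrt(29)) / 2 or x = (5 - sqrt(29)) / 2


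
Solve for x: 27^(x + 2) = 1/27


Express both sides with the same base.
1/27 = 27^(-1)
Since the bases match, equate exponents: x + 2 = -1
So x = -1 - (2) = -3

x = -3


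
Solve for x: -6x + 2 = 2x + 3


Starting with: -6x + 2 = 2x + 3
Move all x terms to left: (-6 - 2)x = 3 - 2
Simplify: -8x = 1
Divide both sides by -8: x = -1/8

x = -1/8


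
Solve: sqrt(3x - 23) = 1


Square both sides: 3x - 23 = 1^2 = 1
3x = 1 + 23 = 24
x = 8
Check: sqrt(3*8 - 23) = sqrt(1) = 1 ✓

x = 8


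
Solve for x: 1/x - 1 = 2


Subtract -1 from both sides: 1/x = 3
Multiply both sides by x: 1 = 3 * x
Divide by 3: x = 1/3

x = 1/3


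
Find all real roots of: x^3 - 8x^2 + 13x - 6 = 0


Let p(x) = x^3 - 8x^2 + 13x - 6. By the rational root theorem (leading coefficient 1), any rational root is an integer divisor of 6: try ±1, ±2, ... in turn.
Test x = 1: value = 0 ✓, so (x - 1) is a factor.
Synthetic division by (x - 1): bring down 1; 1(1) - 8 = -7; (-7)(1) + 13 = 6; 6(1) - 6 = 0 → quotient x^2 - 7x + 6, remainder 0.
Solve the quadratic x^2 - 7x + 6 = 0: discriminant = (-7)^2 - 4(1)(6) = 49 - 24 = 25.
sqrt(25) = 5, so x = (7 ± 5)/2: x = 6 or x = 1.

x = 1 (multiplicity 2), x = 6


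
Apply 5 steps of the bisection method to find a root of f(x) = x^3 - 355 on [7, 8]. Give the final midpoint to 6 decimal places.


f(x) = x^3 - 355
f(7) = -12 < 0
f(8) = 157 > 0

Step 1: midpoint = (7.000000 + 8.000000)/2 = 7.500000
  f(7.500000) = 66.875000
  f(mid) > 0, so root is in [7.000000, 7.500000]

Step 2: midpoint = (7.000000 + 7.500000)/2 = 7.250000
  f(7.250000) = 26.078125
  f(mid) > 0, so root is in [7.000000, 7.250000]

Step 3: midpoint = (7.000000 + 7.250000)/2 = 7.125000
  f(7.125000) = 6.705078
  f(mid) > 0, so root is in [7.000000, 7.125000]

Step 4: midpoint = (7.000000 + 7.125000)/2 = 7.062500
  f(7.062500) = -2.730225
  f(mid) < 0, so root is in [7.062500, 7.125000]

Step 5: midpoint = (7.062500 + 7.125000)/2 = 7.093750
  f(7.093750) = 1.966644
  f(mid) > 0, so root is in [7.062500, 7.093750]

midpoint = 7.093750


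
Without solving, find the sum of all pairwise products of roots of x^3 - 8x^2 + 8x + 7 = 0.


By Vieta's formulas for x^3 + bx^2 + cx + d = 0:
  r1 + r2 + r3 = -b/a = 8
  r1*r2 + r1*r3 + r2*r3 = c/a = 8
  r1*r2*r3 = -d/a = -7


Sum of pairwise products = 8


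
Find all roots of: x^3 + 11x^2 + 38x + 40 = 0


Let p(x) = x^3 + 11x^2 + 38x + 40. By the rational root theorem (leading coefficient 1), any rational root is an integer divisor of 40: try ±1, ±2, ... in turn.
Test x = 1: value = 90 ≠ 0.
Test x = -1: value = 12 ≠ 0.
Test x = 2: value = 168 ≠ 0.
Test x = -2: value = 0 ✓, so (x + 2) is a factor.
Synthetic division by (x + 2): bring down 1; 1(-2) + 11 = 9; 9(-2) + 38 = 20; 20(-2) + 40 = 0 → quotient x^2 + 9x + 20, remainder 0.
Solve the quadratic x^2 + 9x + 20 = 0: discriminant = 9^2 - 4(1)(20) = 81 - 80 = 1.
sqrt(1) = 1, so x = (-9 ± 1)/2: x = -4 or x = -5.
Collecting all roots found:

x = -5, x = -4, x = -2


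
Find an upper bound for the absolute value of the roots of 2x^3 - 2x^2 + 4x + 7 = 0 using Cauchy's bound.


Cauchy's bound: all roots r satisfy |r| <= 1 + max(|a_i/a_n|) for i = 0,...,n-1
where a_n is the leading coefficient.

Coefficients: [2, -2, 4, 7]
Leading coefficient a_n = 2
Ratios |a_i/a_n|: 1, 2, 7/2
Maximum ratio: 7/2
Cauchy's bound: |r| <= 1 + 7/2 = 9/2

Upper bound = 9/2


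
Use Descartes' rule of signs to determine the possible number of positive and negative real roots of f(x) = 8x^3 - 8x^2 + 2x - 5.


Descartes' rule of signs:

For positive roots, count sign changes in f(x) = 8x^3 - 8x^2 + 2x - 5:
Signs of coefficients: +, -, +, -
Number of sign changes: 3
Possible positive real roots: 3, 1

For negative roots, examine f(-x) = -8x^3 - 8x^2 - 2x - 5:
Signs of coefficients: -, -, -, -
Number of sign changes: 0
Possible negative real roots: 0

Positive roots: 3 or 1; Negative roots: 0


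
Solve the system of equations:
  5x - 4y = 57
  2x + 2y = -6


Using Cramer's rule:
Determinant D = (5)(2) - (2)(-4) = 10 + 8 = 18
Dx = (57)(2) - (-6)(-4) = 114 - 24 = 90
Dy = (5)(-6) - (2)(57) = -30 - 114 = -144
x = Dx/D = 90/18 = 5
y = Dy/D = -144/18 = -8

x = 5, y = -8


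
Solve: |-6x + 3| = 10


An absolute value equation |expr| = 10 gives two cases:
Case 1: -6x + 3 = 10
  -6x = 7, so x = -7/6
Case 2: -6x + 3 = -10
  -6x = -13, so x = 13/6

x = -7/6, x = 13/6


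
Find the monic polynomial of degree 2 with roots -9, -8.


A monic polynomial with roots -9, -8 is:
p(x) = (x + 9)(x + 8)
After multiplying by (x + 9): x + 9
After multiplying by (x + 8): x^2 + 17x + 72

x^2 + 17x + 72


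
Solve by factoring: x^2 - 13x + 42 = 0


We need two numbers that multiply to 42 and add to -13.
Those numbers are -6 and -7 (since (-6) * (-7) = 42 and (-6) + (-7) = -13).
So x^2 - 13x + 42 = (x - 6)(x - 7) = 0
Setting each factor to zero: x = 6 or x = 7

x = 6, x = 7


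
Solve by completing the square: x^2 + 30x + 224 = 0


Start: x^2 + 30x + 224 = 0
Move constant: x^2 + 30x = -224
Half of 30 is 15, squared is 225
Add 225 to both sides: x^2 + 30x + 225 = 1
(x + 15)^2 = 1
x + 15 = ±1
x = -15 + 1 = -14 or x = -15 - 1 = -16

x = -16, x = -14


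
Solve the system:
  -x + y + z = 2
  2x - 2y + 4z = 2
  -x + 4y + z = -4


Using Cramer's rule. Expand each determinant along the first row.
D  = (-1)*[(-2)*1 - 4*4] - 1*[2*1 - 4*(-1)] + 1*[2*4 - (-2)*(-1)]
  = (-1)*(-18) - 1*(6) + 1*(6) = 18
Dx = 2*[(-2)*1 - 4*4] - 1*[2*1 - 4*(-4)] + 1*[2*4 - (-2)*(-4)]
  = 2*(-18) - 1*(18) + 1*(0) = -54
Dy = (-1)*[2*1 - 4*(-4)] - 2*[2*1 - 4*(-1)] + 1*[2*(-4) - 2*(-1)]
  = (-1)*(18) - 2*(6) + 1*(-6) = -36
Dz = (-1)*[(-2)*(-4) - 2*4] - 1*[2*(-4) - 2*(-1)] + 2*[2*4 - (-2)*(-1)]
  = (-1)*(0) - 1*(-6) + 2*(6) = 18
x = Dx/D = -54/18 = -3, y = Dy/D = -36/18 = -2, z = Dz/D = 18/18 = 1
Check eq1: (-1)(-3) + (1)(-2) + (1)(1) = 2 = 2 ✓
Check eq2: (2)(-3) + (-2)(-2) + (4)(1) = 2 = 2 ✓
Check eq3: (-1)(-3) + (4)(-2) + (1)(1) = -4 = -4 ✓

x = -3, y = -2, z = 1


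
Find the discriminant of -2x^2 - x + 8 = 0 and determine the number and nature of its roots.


For ax^2 + bx + c = 0, discriminant D = b^2 - 4ac
Here a = -2, b = -1, c = 8
D = (-1)^2 - 4(-2)(8) = 1 + 64 = 65

D = 65 > 0 but not a perfect square
The equation has 2 distinct real irrational roots.

Discriminant = 65, 2 distinct real irrational roots


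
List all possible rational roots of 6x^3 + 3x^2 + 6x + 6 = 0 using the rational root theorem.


Rational root theorem: possible roots are ±p/q where:
  p divides the constant term (6): p ∈ {1, 2, 3, 6}
  q divides the leading coefficient (6): q ∈ {1, 2, 3, 6}

All possible rational roots: -6, -3, -2, -3/2, -1, -2/3, -1/2, -1/3, -1/6, 1/6, 1/3, 1/2, 2/3, 1, 3/2, 2, 3, 6

-6, -3, -2, -3/2, -1, -2/3, -1/2, -1/3, -1/6, 1/6, 1/3, 1/2, 2/3, 1, 3/2, 2, 3, 6


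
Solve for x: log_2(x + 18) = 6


Convert to exponential form: x + 18 = 2^6 = 64
x = 64 - 18 = 46
Check: log_2(46 + 18) = log_2(64) = log_2(64) = 6 ✓

x = 46


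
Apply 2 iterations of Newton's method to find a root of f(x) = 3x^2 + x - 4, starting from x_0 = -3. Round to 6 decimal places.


Newton's method: x_(n+1) = x_n - f(x_n)/f'(x_n)
f(x) = 3x^2 + x - 4
f'(x) = 6x + 1

Iteration 1:
  f(-3.000000) = 20.000000
  f'(-3.000000) = -17.000000
  x_1 = -3.000000 - (20.000000)/(-17.000000) = -1.823529

Iteration 2:
  f(-1.823529) = 4.152249
  f'(-1.823529) = -9.941176
  x_2 = -1.823529 - (4.152249)/(-9.941176) = -1.405848

x_2 = -1.405848


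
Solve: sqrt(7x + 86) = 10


Square both sides: 7x + 86 = 10^2 = 100
7x = 100 - 86 = 14
x = 2
Check: sqrt(7*2 + 86) = sqrt(100) = 10 ✓

x = 2


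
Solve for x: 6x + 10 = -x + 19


Starting with: 6x + 10 = -x + 19
Move all x terms to left: (6 + 1)x = 19 - 10
Simplify: 7x = 9
Divide both sides by 7: x = 9/7

x = 9/7


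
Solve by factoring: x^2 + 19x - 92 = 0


We need two numbers that multiply to -92 and add to 19.
Those numbers are 23 and -4 (since 23 * (-4) = -92 and 23 + (-4) = 19).
So x^2 + 19x - 92 = (x + 23)(x - 4) = 0
Setting each factor to zero: x = -23 or x = 4

x = -23, x = 4


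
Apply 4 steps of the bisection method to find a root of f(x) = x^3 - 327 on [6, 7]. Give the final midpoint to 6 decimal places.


f(x) = x^3 - 327
f(6) = -111 < 0
f(7) = 16 > 0

Step 1: midpoint = (6.000000 + 7.000000)/2 = 6.500000
  f(6.500000) = -52.375000
  f(mid) < 0, so root is in [6.500000, 7.000000]

Step 2: midpoint = (6.500000 + 7.000000)/2 = 6.750000
  f(6.750000) = -19.453125
  f(mid) < 0, so root is in [6.750000, 7.000000]

Step 3: midpoint = (6.750000 + 7.000000)/2 = 6.875000
  f(6.875000) = -2.048828
  f(mid) < 0, so root is in [6.875000, 7.000000]

Step 4: midpoint = (6.875000 + 7.000000)/2 = 6.937500
  f(6.937500) = 6.894287
  f(mid) > 0, so root is in [6.875000, 6.937500]

midpoint = 6.937500


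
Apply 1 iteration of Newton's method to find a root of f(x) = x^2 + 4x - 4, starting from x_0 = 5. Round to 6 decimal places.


Newton's method: x_(n+1) = x_n - f(x_n)/f'(x_n)
f(x) = x^2 + 4x - 4
f'(x) = 2x + 4

Iteration 1:
  f(5.000000) = 41.000000
  f'(5.000000) = 14.000000
  x_1 = 5.000000 - (41.000000)/(14.000000) = 2.071429

x_1 = 2.071429


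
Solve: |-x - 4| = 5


An absolute value equation |expr| = 5 gives two cases:
Case 1: -x - 4 = 5
  -x = 9, so x = -9
Case 2: -x - 4 = -5
  -x = -1, so x = 1

x = -9, x = 1


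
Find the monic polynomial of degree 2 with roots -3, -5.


A monic polynomial with roots -3, -5 is:
p(x) = (x + 3)(x + 5)
After multiplying by (x + 3): x + 3
After multiplying by (x + 5): x^2 + 8x + 15

x^2 + 8x + 15


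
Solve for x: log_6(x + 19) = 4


Convert to exponential form: x + 19 = 6^4 = 1296
x = 1296 - 19 = 1277
Check: log_6(1277 + 19) = log_6(1296) = log_6(1296) = 4 ✓

x = 1277


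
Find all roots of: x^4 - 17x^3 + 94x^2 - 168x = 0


The constant term is 0, so x = 0 is a root. Factor out x:
  x^3 - 17x^2 + 94x - 168 = 0
Let p(x) = x^3 - 17x^2 + 94x - 168. By the rational root theorem (leading coefficient 1), any rational root is an integer divisor of 168: try ±1, ±2, ... in turn.
Test x = 1: value = -90 ≠ 0.
Test x = -1: value = -280 ≠ 0.
Test x = 2: value = -40 ≠ 0.
Test x = -2: value = -432 ≠ 0.
Test x = 3: value = -12 ≠ 0.
Test x = -3: value = -630 ≠ 0.
Test x = 4: value = 0 ✓, so (x - 4) is a factor.
Synthetic division by (x - 4): bring down 1; 1(4) - 17 = -13; (-13)(4) + 94 = 42; 42(4) - 168 = 0 → quotient x^2 - 13x + 42, remainder 0.
Solve the quadratic x^2 - 13x + 42 = 0: discriminant = (-13)^2 - 4(1)(42) = 169 - 168 = 1.
sqrt(1) = 1, so x = (13 ± 1)/2: x = 7 or x = 6.
Collecting all roots found:

x = 0, x = 4, x = 6, x = 7


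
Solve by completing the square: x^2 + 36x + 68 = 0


Start: x^2 + 36x + 68 = 0
Move constant: x^2 + 36x = -68
Half of 36 is 18, squared is 324
Add 324 to both sides: x^2 + 36x + 324 = 256
(x + 18)^2 = 256
x + 18 = ±16
x = -18 + 16 = -2 or x = -18 - 16 = -34

x = -34, x = -2


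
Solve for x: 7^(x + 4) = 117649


Express both sides with the same base.
117649 = 7^6
Since the bases match, equate exponents: x + 4 = 6
So x = 6 - (4) = 2

x = 2


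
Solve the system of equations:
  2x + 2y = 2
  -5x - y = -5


Using Cramer's rule:
Determinant D = (2)(-1) - (-5)(2) = -2 + 10 = 8
Dx = (2)(-1) - (-5)(2) = -2 + 10 = 8
Dy = (2)(-5) - (-5)(2) = -10 + 10 = 0
x = Dx/D = 8/8 = 1
y = Dy/D = 0/8 = 0

x = 1, y = 0


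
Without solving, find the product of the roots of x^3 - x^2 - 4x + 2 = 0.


By Vieta's formulas for x^3 + bx^2 + cx + d = 0:
  r1 + r2 + r3 = -b/a = 1
  r1*r2 + r1*r3 + r2*r3 = c/a = -4
  r1*r2*r3 = -d/a = -2


Product = -2


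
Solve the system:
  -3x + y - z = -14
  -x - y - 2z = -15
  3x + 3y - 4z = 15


Using Cramer's rule. Expand each determinant along the first row.
D  = (-3)*[(-1)*(-4) - (-2)*3] - 1*[(-1)*(-4) - (-2)*3] + (-1)*[(-1)*3 - (-1)*3]
  = (-3)*(10) - 1*(10) + (-1)*(0) = -40
Dx = (-14)*[(-1)*(-4) - (-2)*3] - 1*[(-15)*(-4) - (-2)*15] + (-1)*[(-15)*3 - (-1)*15]
  = (-14)*(10) - 1*(90) + (-1)*(-30) = -200
Dy = (-3)*[(-15)*(-4) - (-2)*15] - (-14)*[(-1)*(-4) - (-2)*3] + (-1)*[(-1)*15 - (-15)*3]
  = (-3)*(90) - (-14)*(10) + (-1)*(30) = -160
Dz = (-3)*[(-1)*15 - (-15)*3] - 1*[(-1)*15 - (-15)*3] + (-14)*[(-1)*3 - (-1)*3]
  = (-3)*(30) - 1*(30) + (-14)*(0) = -120
x = Dx/D = -200/-40 = 5, y = Dy/D = -160/-40 = 4, z = Dz/D = -120/-40 = 3
Check eq1: (-3)(5) + (1)(4) + (-1)(3) = -14 = -14 ✓
Check eq2: (-1)(5) + (-1)(4) + (-2)(3) = -15 = -15 ✓
Check eq3: (3)(5) + (3)(4) + (-4)(3) = 15 = 15 ✓

x = 5, y = 4, z = 3


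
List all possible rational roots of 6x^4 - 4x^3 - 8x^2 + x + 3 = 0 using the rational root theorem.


Rational root theorem: possible roots are ±p/q where:
  p divides the constant term (3): p ∈ {1, 3}
  q divides the leading coefficient (6): q ∈ {1, 2, 3, 6}

All possible rational roots: -3, -3/2, -1, -1/2, -1/3, -1/6, 1/6, 1/3, 1/2, 1, 3/2, 3

-3, -3/2, -1, -1/2, -1/3, -1/6, 1/6, 1/3, 1/2, 1, 3/2, 3


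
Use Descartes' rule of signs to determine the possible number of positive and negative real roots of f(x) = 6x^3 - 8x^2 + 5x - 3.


Descartes' rule of signs:

For positive roots, count sign changes in f(x) = 6x^3 - 8x^2 + 5x - 3:
Signs of coefficients: +, -, +, -
Number of sign changes: 3
Possible positive real roots: 3, 1

For negative roots, examine f(-x) = -6x^3 - 8x^2 - 5x - 3:
Signs of coefficients: -, -, -, -
Number of sign changes: 0
Possible negative real roots: 0

Positive roots: 3 or 1; Negative roots: 0


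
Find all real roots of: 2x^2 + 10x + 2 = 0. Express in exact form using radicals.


Using the quadratic formula: x = (-b ± sqrt(b^2 - 4ac)) / (2a)
Here a = 2, b = 10, c = 2
Discriminant = b^2 - 4ac = 10^2 - 4(2)(2) = 100 - 16 = 84
Since discriminant = 84 > 0, there are two real roots.
x = (-10 ± 2*sqrt(21)) / 4
Simplifying: x = (-5 ± sqrt(21)) / 2
Numerically: x ≈ -0.2087 or x ≈ -4.7913

x = (-5 + sqrt(21)) / 2 or x = (-5 - sqrt(21)) / 2


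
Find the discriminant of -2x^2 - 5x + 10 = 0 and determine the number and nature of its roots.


For ax^2 + bx + c = 0, discriminant D = b^2 - 4ac
Here a = -2, b = -5, c = 10
D = (-5)^2 - 4(-2)(10) = 25 + 80 = 105

D = 105 > 0 but not a perfect square
The equation has 2 distinct real irrational roots.

Discriminant = 105, 2 distinct real irrational roots


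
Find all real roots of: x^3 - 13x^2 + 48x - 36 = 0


Let p(x) = x^3 - 13x^2 + 48x - 36. By the rational root theorem (leading coefficient 1), any rational root is an integer divisor of 36: try ±1, ±2, ... in turn.
Test x = 1: value = 0 ✓, so (x - 1) is a factor.
Synthetic division by (x - 1): bring down 1; 1(1) - 13 = -12; (-12)(1) + 48 = 36; 36(1) - 36 = 0 → quotient x^2 - 12x + 36, remainder 0.
Solve the quadratic x^2 - 12x + 36 = 0: discriminant = (-12)^2 - 4(1)(36) = 144 - 144 = 0.
Discriminant = 0, so a double root: x = 12/2 = 6.

x = 1, x = 6 (multiplicity 2)


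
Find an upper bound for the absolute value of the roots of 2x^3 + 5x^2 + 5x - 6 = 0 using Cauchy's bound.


Cauchy's bound: all roots r satisfy |r| <= 1 + max(|a_i/a_n|) for i = 0,...,n-1
where a_n is the leading coefficient.

Coefficients: [2, 5, 5, -6]
Leading coefficient a_n = 2
Ratios |a_i/a_n|: 5/2, 5/2, 3
Maximum ratio: 3
Cauchy's bound: |r| <= 1 + 3 = 4

Upper bound = 4


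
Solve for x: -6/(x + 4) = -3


Multiply both sides by (x + 4): -6 = -3(x + 4)
Distribute: -6 = -3x - 12
-3x = -6 + 12 = 6
x = -2

x = -2


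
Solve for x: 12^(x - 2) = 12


Express both sides with the same base.
12 = 12^1
Since the bases match, equate exponents: x - 2 = 1
So x = 1 - (-2) = 3

x = 3


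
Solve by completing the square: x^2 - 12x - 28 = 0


Start: x^2 - 12x - 28 = 0
Move constant: x^2 - 12x = 28
Half of -12 is -6, squared is 36
Add 36 to both sides: x^2 - 12x + 36 = 64
(x - 6)^2 = 64
x - 6 = ±8
x = 6 + 8 = 14 or x = 6 - 8 = -2

x = -2, x = 14


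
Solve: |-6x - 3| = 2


An absolute value equation |expr| = 2 gives two cases:
Case 1: -6x - 3 = 2
  -6x = 5, so x = -5/6
Case 2: -6x - 3 = -2
  -6x = 1, so x = -1/6

x = -5/6, x = -1/6


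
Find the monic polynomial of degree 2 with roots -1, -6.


A monic polynomial with roots -1, -6 is:
p(x) = (x + 1)(x + 6)
After multiplying by (x + 1): x + 1
After multiplying by (x + 6): x^2 + 7x + 6

x^2 + 7x + 6


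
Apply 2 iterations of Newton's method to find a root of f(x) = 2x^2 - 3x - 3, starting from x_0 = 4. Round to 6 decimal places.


Newton's method: x_(n+1) = x_n - f(x_n)/f'(x_n)
f(x) = 2x^2 - 3x - 3
f'(x) = 4x - 3

Iteration 1:
  f(4.000000) = 17.000000
  f'(4.000000) = 13.000000
  x_1 = 4.000000 - (17.000000)/(13.000000) = 2.692308

Iteration 2:
  f(2.692308) = 3.420118
  f'(2.692308) = 7.769231
  x_2 = 2.692308 - (3.420118)/(7.769231) = 2.252094

x_2 = 2.252094


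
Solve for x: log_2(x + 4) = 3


Convert to exponential form: x + 4 = 2^3 = 8
x = 8 - 4 = 4
Check: log_2(4 + 4) = log_2(8) = log_2(8) = 3 ✓

x = 4
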